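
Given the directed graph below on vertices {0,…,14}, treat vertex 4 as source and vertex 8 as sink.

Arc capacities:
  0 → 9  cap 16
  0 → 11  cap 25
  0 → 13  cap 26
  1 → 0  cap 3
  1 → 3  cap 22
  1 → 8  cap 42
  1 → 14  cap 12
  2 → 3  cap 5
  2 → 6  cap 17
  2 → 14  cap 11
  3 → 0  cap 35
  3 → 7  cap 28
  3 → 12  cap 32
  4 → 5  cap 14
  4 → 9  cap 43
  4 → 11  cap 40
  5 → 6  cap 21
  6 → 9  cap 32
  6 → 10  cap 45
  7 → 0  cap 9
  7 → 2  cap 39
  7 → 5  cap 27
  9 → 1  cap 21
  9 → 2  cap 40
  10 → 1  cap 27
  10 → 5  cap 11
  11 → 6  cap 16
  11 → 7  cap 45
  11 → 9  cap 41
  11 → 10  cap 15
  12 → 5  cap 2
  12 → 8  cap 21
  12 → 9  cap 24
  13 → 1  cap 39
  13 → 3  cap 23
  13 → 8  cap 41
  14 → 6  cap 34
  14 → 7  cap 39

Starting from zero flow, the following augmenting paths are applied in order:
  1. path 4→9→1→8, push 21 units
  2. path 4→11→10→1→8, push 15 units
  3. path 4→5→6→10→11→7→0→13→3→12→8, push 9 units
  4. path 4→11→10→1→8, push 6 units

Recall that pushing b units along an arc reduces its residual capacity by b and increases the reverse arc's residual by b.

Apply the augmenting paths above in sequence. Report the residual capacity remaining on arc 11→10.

after path 1 (4→9→1→8, push 21): res(11,10)=15
after path 2 (4→11→10→1→8, push 15): res(11,10)=0
after path 3 (4→5→6→10→11→7→0→13→3→12→8, push 9): res(11,10)=9
after path 4 (4→11→10→1→8, push 6): res(11,10)=3

Residual capacity of (11,10): 3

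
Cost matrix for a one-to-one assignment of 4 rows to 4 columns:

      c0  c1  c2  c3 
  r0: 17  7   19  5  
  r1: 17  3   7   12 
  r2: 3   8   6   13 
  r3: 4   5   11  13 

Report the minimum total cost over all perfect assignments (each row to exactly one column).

optimal assignment: row0→col3 (cost 5), row1→col1 (cost 3), row2→col2 (cost 6), row3→col0 (cost 4)
total = 5 + 3 + 6 + 4 = 18

Minimum assignment cost: 18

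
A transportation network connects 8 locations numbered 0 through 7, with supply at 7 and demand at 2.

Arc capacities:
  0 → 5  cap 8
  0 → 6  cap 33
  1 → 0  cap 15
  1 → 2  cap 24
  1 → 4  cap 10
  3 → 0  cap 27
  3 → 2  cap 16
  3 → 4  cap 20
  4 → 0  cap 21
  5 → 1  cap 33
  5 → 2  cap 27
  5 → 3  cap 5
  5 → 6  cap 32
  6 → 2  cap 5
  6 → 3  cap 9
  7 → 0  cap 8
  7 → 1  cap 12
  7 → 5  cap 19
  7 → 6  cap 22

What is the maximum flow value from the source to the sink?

Maximum flow value: 53

augment #1: 7→1→2 bottleneck 12, total now 12
augment #2: 7→5→2 bottleneck 19, total now 31
augment #3: 7→6→2 bottleneck 5, total now 36
augment #4: 7→0→5→2 bottleneck 8, total now 44
augment #5: 7→6→3→2 bottleneck 9, total now 53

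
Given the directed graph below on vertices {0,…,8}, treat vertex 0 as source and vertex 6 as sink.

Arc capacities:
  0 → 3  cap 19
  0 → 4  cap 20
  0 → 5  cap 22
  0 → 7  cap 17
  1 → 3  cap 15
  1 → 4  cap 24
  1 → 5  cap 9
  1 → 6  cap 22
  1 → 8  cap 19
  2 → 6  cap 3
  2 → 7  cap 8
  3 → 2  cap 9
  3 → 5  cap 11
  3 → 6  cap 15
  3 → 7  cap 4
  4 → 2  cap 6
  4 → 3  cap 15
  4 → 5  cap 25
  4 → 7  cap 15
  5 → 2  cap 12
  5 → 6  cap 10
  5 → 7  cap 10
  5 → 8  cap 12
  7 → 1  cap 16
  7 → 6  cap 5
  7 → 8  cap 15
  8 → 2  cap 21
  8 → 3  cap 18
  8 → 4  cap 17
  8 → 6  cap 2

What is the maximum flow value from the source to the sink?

Maximum flow value: 51

augment #1: 0→3→6 bottleneck 15, total now 15
augment #2: 0→5→6 bottleneck 10, total now 25
augment #3: 0→7→6 bottleneck 5, total now 30
augment #4: 0→3→2→6 bottleneck 3, total now 33
augment #5: 0→5→8→6 bottleneck 2, total now 35
augment #6: 0→7→1→6 bottleneck 12, total now 47
augment #7: 0→3→7→1→6 bottleneck 1, total now 48
augment #8: 0→4→7→1→6 bottleneck 3, total now 51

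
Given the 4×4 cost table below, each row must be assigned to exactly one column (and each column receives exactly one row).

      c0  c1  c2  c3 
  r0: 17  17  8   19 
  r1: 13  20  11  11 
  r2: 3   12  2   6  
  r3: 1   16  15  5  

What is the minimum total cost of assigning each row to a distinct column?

optimal assignment: row0→col1 (cost 17), row1→col3 (cost 11), row2→col2 (cost 2), row3→col0 (cost 1)
total = 17 + 11 + 2 + 1 = 31

Minimum assignment cost: 31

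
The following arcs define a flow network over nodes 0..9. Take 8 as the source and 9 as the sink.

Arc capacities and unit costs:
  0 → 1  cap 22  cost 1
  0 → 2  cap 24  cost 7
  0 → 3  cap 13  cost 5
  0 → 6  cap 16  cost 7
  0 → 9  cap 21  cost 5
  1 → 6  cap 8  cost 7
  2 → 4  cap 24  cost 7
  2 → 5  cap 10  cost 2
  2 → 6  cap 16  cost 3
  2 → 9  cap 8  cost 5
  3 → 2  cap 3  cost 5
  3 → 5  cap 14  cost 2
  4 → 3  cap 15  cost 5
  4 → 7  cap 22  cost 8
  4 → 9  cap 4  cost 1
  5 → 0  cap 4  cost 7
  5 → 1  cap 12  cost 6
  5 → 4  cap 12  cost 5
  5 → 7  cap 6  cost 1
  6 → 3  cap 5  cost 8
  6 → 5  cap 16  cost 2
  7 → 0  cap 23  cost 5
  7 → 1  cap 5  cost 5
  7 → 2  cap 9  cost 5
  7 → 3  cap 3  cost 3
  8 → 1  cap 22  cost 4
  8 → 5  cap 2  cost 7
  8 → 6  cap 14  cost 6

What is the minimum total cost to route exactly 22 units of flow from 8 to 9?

Minimum cost for 22 units: 513

shortest-cost path #1: 8→5→4→9 push 2 @ unit cost 13 (adds 26)
shortest-cost path #2: 8→6→5→4→9 push 2 @ unit cost 14 (adds 28)
shortest-cost path #3: 8→6→5→7→0→9 push 6 @ unit cost 19 (adds 114)
shortest-cost path #4: 8→6→5→0→9 push 4 @ unit cost 20 (adds 80)
shortest-cost path #5: 8→6→3→2→9 push 2 @ unit cost 24 (adds 48)
shortest-cost path #6: 8→1→6→3→2→9 push 1 @ unit cost 29 (adds 29)
shortest-cost path #7: 8→1→6→5→4→7→0→9 push 4 @ unit cost 36 (adds 144)
shortest-cost path #8: 8→1→6→3→5→4→7→0→9 push 1 @ unit cost 44 (adds 44)
total cost = 513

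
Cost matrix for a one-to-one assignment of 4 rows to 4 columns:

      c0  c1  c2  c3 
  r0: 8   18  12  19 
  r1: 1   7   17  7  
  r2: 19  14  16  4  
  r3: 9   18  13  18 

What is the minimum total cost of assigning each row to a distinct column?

Minimum assignment cost: 32

one of 2 optimal assignments: row0→col0 (cost 8), row1→col1 (cost 7), row2→col3 (cost 4), row3→col2 (cost 13)
total = 8 + 7 + 4 + 13 = 32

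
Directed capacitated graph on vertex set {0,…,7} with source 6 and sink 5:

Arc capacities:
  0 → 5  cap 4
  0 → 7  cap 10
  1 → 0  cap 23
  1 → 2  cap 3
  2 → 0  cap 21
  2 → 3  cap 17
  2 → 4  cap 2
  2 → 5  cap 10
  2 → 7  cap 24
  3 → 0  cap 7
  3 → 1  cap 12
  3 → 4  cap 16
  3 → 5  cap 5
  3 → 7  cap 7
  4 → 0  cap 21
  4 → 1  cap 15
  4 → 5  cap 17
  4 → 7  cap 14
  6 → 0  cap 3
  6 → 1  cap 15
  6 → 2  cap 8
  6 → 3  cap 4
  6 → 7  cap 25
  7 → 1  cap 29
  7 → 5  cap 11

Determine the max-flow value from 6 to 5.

Maximum flow value: 30

augment #1: 6→0→5 bottleneck 3, total now 3
augment #2: 6→2→5 bottleneck 8, total now 11
augment #3: 6→3→5 bottleneck 4, total now 15
augment #4: 6→7→5 bottleneck 11, total now 26
augment #5: 6→1→0→5 bottleneck 1, total now 27
augment #6: 6→1→2→5 bottleneck 2, total now 29
augment #7: 6→1→2→3→5 bottleneck 1, total now 30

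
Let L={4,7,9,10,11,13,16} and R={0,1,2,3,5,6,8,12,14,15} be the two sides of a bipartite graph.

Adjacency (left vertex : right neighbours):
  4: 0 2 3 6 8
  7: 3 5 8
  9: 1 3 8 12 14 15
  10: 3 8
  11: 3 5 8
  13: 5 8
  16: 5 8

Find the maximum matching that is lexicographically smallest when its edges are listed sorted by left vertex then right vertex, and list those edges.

|M| = 5 (so the lex-smallest maximum matching has 5 edges)
process left vertices in ascending order; for each, take the smallest-labelled available neighbour that still permits 5 edges overall, or leave it unmatched if none does
lex-smallest matching: {4-0, 7-3, 9-1, 10-8, 11-5}

Lex-smallest maximum matching: {(4,0), (7,3), (9,1), (10,8), (11,5)}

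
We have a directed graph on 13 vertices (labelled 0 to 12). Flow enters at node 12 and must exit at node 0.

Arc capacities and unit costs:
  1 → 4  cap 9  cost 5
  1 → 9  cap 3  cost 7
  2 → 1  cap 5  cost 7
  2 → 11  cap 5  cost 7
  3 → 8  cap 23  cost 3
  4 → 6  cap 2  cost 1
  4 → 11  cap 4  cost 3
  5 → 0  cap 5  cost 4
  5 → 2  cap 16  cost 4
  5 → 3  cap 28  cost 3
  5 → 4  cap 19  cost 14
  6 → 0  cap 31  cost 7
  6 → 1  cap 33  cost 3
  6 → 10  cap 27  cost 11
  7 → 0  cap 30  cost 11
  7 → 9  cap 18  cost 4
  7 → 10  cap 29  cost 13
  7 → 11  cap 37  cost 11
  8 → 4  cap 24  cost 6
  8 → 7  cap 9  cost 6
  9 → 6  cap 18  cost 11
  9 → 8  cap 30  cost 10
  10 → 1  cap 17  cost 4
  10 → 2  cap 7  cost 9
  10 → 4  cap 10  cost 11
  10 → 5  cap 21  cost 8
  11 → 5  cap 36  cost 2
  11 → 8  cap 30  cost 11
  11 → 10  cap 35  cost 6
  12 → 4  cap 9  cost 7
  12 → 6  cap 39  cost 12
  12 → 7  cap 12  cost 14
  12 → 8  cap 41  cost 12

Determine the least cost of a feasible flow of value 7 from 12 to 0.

Minimum cost for 7 units: 113

shortest-cost path #1: 12→4→6→0 push 2 @ unit cost 15 (adds 30)
shortest-cost path #2: 12→4→11→5→0 push 4 @ unit cost 16 (adds 64)
shortest-cost path #3: 12→6→0 push 1 @ unit cost 19 (adds 19)
total cost = 113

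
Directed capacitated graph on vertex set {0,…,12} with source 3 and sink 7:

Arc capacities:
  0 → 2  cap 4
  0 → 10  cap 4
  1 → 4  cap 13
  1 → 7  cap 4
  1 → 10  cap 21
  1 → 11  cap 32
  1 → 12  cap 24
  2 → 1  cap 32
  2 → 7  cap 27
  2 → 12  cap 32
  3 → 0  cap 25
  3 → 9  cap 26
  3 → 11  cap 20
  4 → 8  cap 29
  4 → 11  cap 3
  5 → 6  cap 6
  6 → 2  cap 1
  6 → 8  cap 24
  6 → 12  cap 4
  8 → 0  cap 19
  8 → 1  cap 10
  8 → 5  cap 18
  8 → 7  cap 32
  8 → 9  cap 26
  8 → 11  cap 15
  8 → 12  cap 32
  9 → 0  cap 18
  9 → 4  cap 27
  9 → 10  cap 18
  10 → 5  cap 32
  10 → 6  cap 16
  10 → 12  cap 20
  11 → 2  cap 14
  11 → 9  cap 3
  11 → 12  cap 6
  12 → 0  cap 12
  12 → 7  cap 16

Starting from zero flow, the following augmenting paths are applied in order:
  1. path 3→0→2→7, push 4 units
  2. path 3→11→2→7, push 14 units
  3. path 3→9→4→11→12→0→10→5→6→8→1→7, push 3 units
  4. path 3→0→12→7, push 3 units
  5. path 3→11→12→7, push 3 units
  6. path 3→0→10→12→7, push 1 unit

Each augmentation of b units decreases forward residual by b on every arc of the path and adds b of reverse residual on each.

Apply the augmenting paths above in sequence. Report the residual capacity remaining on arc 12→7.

after path 1 (3→0→2→7, push 4): res(12,7)=16
after path 2 (3→11→2→7, push 14): res(12,7)=16
after path 3 (3→9→4→11→12→0→10→5→6→8→1→7, push 3): res(12,7)=16
after path 4 (3→0→12→7, push 3): res(12,7)=13
after path 5 (3→11→12→7, push 3): res(12,7)=10
after path 6 (3→0→10→12→7, push 1): res(12,7)=9

Residual capacity of (12,7): 9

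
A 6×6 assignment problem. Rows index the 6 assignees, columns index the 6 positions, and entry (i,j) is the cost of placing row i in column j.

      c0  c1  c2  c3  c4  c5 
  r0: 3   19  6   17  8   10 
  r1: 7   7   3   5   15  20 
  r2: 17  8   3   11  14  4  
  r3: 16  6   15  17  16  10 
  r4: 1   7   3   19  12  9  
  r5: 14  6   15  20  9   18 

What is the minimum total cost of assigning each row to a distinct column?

optimal assignment: row0→col0 (cost 3), row1→col3 (cost 5), row2→col5 (cost 4), row3→col1 (cost 6), row4→col2 (cost 3), row5→col4 (cost 9)
total = 3 + 5 + 4 + 6 + 3 + 9 = 30

Minimum assignment cost: 30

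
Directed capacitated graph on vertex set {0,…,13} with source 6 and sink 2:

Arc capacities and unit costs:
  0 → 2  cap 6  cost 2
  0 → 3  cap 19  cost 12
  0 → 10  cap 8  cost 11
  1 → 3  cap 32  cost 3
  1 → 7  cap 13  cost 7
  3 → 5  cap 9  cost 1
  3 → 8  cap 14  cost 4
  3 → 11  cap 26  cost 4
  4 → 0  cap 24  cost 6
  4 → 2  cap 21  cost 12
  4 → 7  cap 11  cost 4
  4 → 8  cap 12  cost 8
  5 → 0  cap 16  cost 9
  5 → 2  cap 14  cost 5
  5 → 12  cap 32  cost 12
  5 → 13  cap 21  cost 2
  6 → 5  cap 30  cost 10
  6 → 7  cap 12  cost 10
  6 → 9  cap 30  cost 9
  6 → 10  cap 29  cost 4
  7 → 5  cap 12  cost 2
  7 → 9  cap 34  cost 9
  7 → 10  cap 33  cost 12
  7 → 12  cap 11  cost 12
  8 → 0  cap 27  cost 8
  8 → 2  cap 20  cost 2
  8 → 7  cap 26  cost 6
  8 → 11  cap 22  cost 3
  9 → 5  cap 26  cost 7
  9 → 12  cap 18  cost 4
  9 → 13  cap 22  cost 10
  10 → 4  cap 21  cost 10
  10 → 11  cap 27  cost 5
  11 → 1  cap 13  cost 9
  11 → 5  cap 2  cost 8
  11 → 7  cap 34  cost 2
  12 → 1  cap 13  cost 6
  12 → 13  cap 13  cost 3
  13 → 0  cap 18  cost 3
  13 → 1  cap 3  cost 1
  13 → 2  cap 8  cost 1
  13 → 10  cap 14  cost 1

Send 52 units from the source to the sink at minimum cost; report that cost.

Minimum cost for 52 units: 1006

shortest-cost path #1: 6→5→13→2 push 8 @ unit cost 13 (adds 104)
shortest-cost path #2: 6→5→2 push 14 @ unit cost 15 (adds 210)
shortest-cost path #3: 6→5→13→0→2 push 6 @ unit cost 17 (adds 102)
shortest-cost path #4: 6→5→13→1→3→8→2 push 2 @ unit cost 22 (adds 44)
shortest-cost path #5: 6→10→4→8→2 push 12 @ unit cost 24 (adds 288)
shortest-cost path #6: 6→7→5→13→1→3→8→2 push 1 @ unit cost 24 (adds 24)
shortest-cost path #7: 6→10→4→2 push 9 @ unit cost 26 (adds 234)
total cost = 1006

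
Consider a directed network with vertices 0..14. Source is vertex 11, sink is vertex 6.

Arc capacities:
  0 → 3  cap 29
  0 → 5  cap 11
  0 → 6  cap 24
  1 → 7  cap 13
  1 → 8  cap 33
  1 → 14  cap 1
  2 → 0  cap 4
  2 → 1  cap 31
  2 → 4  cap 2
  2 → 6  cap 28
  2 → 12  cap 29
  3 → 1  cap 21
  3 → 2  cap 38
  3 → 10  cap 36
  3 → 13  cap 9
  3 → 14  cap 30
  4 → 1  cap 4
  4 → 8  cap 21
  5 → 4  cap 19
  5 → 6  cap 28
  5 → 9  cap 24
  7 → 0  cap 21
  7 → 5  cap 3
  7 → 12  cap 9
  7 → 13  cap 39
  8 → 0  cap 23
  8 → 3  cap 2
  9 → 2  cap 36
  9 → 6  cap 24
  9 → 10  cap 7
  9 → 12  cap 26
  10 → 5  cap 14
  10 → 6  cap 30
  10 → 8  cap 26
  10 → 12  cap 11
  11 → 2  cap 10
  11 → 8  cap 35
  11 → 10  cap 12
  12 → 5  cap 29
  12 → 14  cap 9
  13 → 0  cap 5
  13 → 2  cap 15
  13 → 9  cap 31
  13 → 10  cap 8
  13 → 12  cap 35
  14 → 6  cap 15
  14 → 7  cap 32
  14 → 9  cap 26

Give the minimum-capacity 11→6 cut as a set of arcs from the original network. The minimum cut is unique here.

Min-cut arcs: {(8,0), (8,3), (11,2), (11,10)} (total capacity 47)

augment #1: 11→2→6 push 10
augment #2: 11→10→6 push 12
augment #3: 11→8→0→6 push 23
augment #4: 11→8→3→2→6 push 2
max flow = 47; residual-reachable set from 11 gives S-side
cut edges (S→T): {(8,0), (8,3), (11,2), (11,10)} total cap 47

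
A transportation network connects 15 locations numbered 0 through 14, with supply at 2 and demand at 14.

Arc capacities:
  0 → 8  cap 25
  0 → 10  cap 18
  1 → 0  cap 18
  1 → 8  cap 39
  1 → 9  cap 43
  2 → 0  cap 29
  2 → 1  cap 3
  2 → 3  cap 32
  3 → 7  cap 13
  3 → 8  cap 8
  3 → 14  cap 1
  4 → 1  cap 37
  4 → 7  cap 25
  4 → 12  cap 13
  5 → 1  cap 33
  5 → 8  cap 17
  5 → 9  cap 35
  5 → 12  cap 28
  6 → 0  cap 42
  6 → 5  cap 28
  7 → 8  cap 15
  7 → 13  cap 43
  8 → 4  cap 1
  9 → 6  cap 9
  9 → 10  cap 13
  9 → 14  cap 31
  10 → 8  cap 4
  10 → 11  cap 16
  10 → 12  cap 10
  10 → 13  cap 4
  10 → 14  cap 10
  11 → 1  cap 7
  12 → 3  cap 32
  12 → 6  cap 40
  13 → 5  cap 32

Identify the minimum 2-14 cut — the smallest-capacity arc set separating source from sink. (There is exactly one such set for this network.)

Min-cut arcs: {(0,10), (2,1), (3,7), (3,14), (8,4)} (total capacity 36)

augment #1: 2→3→14 push 1
augment #2: 2→0→10→14 push 10
augment #3: 2→1→9→14 push 3
augment #4: 2→0→8→4→1→9→14 push 1
augment #5: 2→0→10→11→1→9→14 push 7
augment #6: 2→0→10→13→5→9→14 push 1
augment #7: 2→3→7→13→5→9→14 push 13
max flow = 36; residual-reachable set from 2 gives S-side
cut edges (S→T): {(0,10), (2,1), (3,7), (3,14), (8,4)} total cap 36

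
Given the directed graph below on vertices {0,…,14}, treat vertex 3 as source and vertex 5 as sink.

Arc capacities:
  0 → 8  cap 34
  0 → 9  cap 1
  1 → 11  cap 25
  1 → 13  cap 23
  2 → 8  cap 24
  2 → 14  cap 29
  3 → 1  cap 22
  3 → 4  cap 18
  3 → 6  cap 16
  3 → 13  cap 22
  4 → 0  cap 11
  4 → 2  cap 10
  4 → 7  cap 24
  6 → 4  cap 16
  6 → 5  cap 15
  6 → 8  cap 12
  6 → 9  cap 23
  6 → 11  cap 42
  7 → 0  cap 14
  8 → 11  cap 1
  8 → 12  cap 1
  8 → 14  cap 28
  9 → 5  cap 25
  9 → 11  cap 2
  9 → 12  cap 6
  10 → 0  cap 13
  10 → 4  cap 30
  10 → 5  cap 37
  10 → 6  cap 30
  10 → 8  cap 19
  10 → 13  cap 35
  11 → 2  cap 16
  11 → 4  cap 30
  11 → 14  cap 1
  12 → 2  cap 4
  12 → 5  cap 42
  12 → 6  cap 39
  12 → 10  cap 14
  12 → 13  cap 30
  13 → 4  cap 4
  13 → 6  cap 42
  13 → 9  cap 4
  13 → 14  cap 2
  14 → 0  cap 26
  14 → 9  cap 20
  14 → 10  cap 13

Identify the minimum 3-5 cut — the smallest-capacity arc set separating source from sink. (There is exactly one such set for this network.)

augment #1: 3→6→5 push 15
augment #2: 3→6→9→5 push 1
augment #3: 3→13→9→5 push 4
augment #4: 3→4→0→9→5 push 1
augment #5: 3→13→6→9→5 push 18
augment #6: 3→1→11→14→9→5 push 1
augment #7: 3→1→13→14→10→5 push 2
augment #8: 3→4→0→8→12→5 push 1
augment #9: 3→4→2→14→10→5 push 10
augment #10: 3→1→11→2→14→10→5 push 1
augment #11: 3→1→13→6→9→12→5 push 4
augment #12: 3→1→11→2→14→9→12→5 push 2
max flow = 60; residual-reachable set from 3 gives S-side
cut edges (S→T): {(6,5), (8,12), (9,5), (9,12), (14,10)} total cap 60

Min-cut arcs: {(6,5), (8,12), (9,5), (9,12), (14,10)} (total capacity 60)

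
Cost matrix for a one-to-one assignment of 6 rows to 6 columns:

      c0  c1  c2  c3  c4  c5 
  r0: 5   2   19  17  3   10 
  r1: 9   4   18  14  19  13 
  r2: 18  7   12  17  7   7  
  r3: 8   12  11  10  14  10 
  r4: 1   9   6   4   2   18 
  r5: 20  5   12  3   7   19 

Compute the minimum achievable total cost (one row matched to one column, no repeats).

optimal assignment: row0→col4 (cost 3), row1→col1 (cost 4), row2→col5 (cost 7), row3→col2 (cost 11), row4→col0 (cost 1), row5→col3 (cost 3)
total = 3 + 4 + 7 + 11 + 1 + 3 = 29

Minimum assignment cost: 29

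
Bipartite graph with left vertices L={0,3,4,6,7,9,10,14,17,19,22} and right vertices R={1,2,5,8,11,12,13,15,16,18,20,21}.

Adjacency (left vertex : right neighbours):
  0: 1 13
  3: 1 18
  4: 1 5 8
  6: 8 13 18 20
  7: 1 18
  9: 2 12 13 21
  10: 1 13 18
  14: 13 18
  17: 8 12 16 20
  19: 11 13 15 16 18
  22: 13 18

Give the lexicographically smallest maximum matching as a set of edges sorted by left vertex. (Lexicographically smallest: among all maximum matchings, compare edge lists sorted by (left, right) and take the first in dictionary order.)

|M| = 8 (so the lex-smallest maximum matching has 8 edges)
process left vertices in ascending order; for each, take the smallest-labelled available neighbour that still permits 8 edges overall, or leave it unmatched if none does
lex-smallest matching: {0-1, 3-18, 4-5, 6-8, 9-2, 10-13, 17-12, 19-11}

Lex-smallest maximum matching: {(0,1), (3,18), (4,5), (6,8), (9,2), (10,13), (17,12), (19,11)}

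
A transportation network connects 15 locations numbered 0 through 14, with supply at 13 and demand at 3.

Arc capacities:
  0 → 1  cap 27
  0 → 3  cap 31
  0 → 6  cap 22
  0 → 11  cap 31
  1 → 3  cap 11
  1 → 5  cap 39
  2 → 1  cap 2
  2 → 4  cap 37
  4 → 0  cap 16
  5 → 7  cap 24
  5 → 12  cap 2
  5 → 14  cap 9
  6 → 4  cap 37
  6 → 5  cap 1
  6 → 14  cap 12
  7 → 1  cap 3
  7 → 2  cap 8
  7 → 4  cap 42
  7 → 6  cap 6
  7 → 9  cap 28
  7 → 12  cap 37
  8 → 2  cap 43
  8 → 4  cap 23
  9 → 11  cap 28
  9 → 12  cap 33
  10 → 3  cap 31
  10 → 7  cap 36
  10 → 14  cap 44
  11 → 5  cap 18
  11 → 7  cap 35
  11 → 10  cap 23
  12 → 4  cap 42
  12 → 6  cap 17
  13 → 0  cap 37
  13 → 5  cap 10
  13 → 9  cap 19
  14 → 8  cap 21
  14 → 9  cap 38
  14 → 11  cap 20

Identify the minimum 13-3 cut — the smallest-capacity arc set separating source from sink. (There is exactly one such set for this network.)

augment #1: 13→0→3 push 31
augment #2: 13→0→1→3 push 6
augment #3: 13→5→7→1→3 push 3
augment #4: 13→9→11→10→3 push 19
augment #5: 13→5→7→2→1→3 push 2
augment #6: 13→5→14→11→10→3 push 4
max flow = 65; residual-reachable set from 13 gives S-side
cut edges (S→T): {(0,3), (1,3), (11,10)} total cap 65

Min-cut arcs: {(0,3), (1,3), (11,10)} (total capacity 65)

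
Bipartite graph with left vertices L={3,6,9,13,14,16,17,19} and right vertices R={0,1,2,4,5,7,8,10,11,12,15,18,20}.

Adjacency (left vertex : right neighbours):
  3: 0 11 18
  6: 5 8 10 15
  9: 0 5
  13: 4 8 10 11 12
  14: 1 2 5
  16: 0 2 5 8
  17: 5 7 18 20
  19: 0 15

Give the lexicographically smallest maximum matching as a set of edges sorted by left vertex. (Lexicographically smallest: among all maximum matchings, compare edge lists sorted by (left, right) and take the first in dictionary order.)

|M| = 8 (so the lex-smallest maximum matching has 8 edges)
process left vertices in ascending order; for each, take the smallest-labelled available neighbour that still permits 8 edges overall, or leave it unmatched if none does
lex-smallest matching: {3-0, 6-8, 9-5, 13-4, 14-1, 16-2, 17-7, 19-15}

Lex-smallest maximum matching: {(3,0), (6,8), (9,5), (13,4), (14,1), (16,2), (17,7), (19,15)}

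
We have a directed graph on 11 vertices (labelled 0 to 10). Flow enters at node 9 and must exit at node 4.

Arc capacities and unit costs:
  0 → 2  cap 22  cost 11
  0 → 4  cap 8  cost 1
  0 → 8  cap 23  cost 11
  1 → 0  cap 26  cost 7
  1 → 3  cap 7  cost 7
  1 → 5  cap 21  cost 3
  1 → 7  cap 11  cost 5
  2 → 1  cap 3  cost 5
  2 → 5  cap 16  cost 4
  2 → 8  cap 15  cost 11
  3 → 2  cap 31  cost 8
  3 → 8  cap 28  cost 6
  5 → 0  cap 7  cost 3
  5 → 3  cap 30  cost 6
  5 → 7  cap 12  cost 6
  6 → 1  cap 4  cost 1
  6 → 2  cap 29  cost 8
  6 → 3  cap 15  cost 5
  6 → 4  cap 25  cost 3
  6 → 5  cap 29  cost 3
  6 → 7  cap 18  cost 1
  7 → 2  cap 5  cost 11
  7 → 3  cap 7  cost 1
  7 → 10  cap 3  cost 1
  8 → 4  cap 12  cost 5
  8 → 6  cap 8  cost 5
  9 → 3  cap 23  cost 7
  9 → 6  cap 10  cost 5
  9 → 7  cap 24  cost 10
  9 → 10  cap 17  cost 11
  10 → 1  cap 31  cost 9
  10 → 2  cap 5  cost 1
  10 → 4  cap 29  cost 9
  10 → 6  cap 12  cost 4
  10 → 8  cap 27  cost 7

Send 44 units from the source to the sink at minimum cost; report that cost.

shortest-cost path #1: 9→6→4 push 10 @ unit cost 8 (adds 80)
shortest-cost path #2: 9→10→6→4 push 12 @ unit cost 18 (adds 216)
shortest-cost path #3: 9→3→8→4 push 12 @ unit cost 18 (adds 216)
shortest-cost path #4: 9→10→4 push 5 @ unit cost 20 (adds 100)
shortest-cost path #5: 9→7→10→4 push 3 @ unit cost 20 (adds 60)
shortest-cost path #6: 9→3→8→6→4 push 2 @ unit cost 21 (adds 42)
total cost = 714

Minimum cost for 44 units: 714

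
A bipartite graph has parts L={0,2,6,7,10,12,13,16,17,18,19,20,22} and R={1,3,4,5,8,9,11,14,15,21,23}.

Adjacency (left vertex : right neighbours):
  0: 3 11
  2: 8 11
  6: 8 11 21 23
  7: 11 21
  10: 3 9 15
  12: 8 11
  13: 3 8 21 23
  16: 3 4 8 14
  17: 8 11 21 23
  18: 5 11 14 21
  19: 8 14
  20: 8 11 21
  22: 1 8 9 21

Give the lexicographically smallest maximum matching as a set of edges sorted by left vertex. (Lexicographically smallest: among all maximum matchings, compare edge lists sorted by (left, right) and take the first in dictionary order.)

|M| = 10 (so the lex-smallest maximum matching has 10 edges)
process left vertices in ascending order; for each, take the smallest-labelled available neighbour that still permits 10 edges overall, or leave it unmatched if none does
lex-smallest matching: {0-3, 2-8, 6-11, 7-21, 10-9, 13-23, 16-4, 18-5, 19-14, 22-1}

Lex-smallest maximum matching: {(0,3), (2,8), (6,11), (7,21), (10,9), (13,23), (16,4), (18,5), (19,14), (22,1)}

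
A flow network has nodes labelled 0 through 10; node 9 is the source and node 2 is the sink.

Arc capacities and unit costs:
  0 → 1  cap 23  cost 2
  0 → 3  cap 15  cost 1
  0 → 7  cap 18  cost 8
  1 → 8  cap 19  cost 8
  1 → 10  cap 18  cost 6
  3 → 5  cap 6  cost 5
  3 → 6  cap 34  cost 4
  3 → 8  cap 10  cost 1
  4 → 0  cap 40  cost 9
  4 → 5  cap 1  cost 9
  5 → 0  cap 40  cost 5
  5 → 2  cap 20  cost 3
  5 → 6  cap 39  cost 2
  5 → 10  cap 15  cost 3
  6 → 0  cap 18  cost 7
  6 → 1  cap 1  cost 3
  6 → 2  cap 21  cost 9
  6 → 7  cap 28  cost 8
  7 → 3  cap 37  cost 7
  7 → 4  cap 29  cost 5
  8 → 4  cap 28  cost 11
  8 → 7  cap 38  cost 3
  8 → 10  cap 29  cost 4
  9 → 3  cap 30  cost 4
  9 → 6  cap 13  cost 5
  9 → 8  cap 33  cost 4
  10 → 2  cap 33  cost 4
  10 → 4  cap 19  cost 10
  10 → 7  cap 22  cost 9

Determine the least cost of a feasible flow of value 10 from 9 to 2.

Minimum cost for 10 units: 120

shortest-cost path #1: 9→3→5→2 push 6 @ unit cost 12 (adds 72)
shortest-cost path #2: 9→8→10→2 push 4 @ unit cost 12 (adds 48)
total cost = 120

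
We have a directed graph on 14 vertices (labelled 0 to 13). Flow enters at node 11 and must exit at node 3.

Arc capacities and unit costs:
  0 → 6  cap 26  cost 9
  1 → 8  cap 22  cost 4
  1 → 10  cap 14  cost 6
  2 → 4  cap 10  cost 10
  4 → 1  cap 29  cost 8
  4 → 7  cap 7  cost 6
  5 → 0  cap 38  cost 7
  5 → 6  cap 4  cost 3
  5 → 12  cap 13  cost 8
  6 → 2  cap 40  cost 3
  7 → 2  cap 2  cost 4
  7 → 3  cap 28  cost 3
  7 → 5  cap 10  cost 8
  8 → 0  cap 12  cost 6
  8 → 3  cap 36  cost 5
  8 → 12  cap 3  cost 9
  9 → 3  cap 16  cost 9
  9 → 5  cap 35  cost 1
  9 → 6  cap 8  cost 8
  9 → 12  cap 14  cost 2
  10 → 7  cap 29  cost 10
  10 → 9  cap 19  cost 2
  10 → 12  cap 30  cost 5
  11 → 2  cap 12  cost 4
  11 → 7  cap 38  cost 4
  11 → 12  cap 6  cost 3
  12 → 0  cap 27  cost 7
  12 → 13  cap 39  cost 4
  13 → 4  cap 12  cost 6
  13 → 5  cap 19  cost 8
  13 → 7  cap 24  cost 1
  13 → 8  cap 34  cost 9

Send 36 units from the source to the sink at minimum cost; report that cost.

Minimum cost for 36 units: 384

shortest-cost path #1: 11→7→3 push 28 @ unit cost 7 (adds 196)
shortest-cost path #2: 11→12→13→8→3 push 6 @ unit cost 21 (adds 126)
shortest-cost path #3: 11→2→4→1→8→3 push 2 @ unit cost 31 (adds 62)
total cost = 384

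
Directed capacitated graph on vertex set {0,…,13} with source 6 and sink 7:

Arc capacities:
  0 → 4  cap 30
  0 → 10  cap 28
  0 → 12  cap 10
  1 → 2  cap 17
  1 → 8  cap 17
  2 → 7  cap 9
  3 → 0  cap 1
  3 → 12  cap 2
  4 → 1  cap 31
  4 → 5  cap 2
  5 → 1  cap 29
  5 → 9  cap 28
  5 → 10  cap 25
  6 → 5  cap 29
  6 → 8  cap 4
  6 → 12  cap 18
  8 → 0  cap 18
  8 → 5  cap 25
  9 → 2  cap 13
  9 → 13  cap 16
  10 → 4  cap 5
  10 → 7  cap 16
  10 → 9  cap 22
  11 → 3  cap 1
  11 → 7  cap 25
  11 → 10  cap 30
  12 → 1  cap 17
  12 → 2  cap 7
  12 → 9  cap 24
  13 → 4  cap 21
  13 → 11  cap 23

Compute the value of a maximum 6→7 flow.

augment #1: 6→5→10→7 bottleneck 16, total now 16
augment #2: 6→12→2→7 bottleneck 7, total now 23
augment #3: 6→5→1→2→7 bottleneck 2, total now 25
augment #4: 6→5→9→13→11→7 bottleneck 11, total now 36
augment #5: 6→12→9→13→11→7 bottleneck 5, total now 41

Maximum flow value: 41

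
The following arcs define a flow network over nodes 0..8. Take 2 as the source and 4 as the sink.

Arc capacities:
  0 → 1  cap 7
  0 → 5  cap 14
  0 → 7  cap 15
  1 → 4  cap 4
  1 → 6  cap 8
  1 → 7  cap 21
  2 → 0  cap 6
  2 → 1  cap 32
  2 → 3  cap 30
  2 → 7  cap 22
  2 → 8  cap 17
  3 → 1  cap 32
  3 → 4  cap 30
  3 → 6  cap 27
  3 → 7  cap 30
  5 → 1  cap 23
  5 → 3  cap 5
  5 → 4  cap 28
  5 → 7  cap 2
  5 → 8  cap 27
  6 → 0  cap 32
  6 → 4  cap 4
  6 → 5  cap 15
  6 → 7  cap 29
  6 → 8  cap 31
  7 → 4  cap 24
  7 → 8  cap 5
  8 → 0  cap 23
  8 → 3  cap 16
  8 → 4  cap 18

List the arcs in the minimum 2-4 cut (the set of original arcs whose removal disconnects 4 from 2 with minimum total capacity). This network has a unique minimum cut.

augment #1: 2→1→4 push 4
augment #2: 2→3→4 push 30
augment #3: 2→7→4 push 22
augment #4: 2→8→4 push 17
augment #5: 2→0→5→4 push 6
augment #6: 2→1→6→4 push 4
augment #7: 2→1→7→4 push 2
augment #8: 2→1→6→5→4 push 4
augment #9: 2→1→7→8→4 push 1
augment #10: 2→1→7→8→0→5→4 push 4
max flow = 94; residual-reachable set from 2 gives S-side
cut edges (S→T): {(1,4), (1,6), (2,0), (2,3), (2,8), (7,4), (7,8)} total cap 94

Min-cut arcs: {(1,4), (1,6), (2,0), (2,3), (2,8), (7,4), (7,8)} (total capacity 94)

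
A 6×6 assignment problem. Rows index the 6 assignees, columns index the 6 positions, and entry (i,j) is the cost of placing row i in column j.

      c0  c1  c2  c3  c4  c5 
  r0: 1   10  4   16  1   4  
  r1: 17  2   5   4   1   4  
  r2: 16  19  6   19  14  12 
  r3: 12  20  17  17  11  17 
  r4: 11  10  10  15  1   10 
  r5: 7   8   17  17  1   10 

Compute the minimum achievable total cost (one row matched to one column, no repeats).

optimal assignment: row0→col5 (cost 4), row1→col3 (cost 4), row2→col2 (cost 6), row3→col0 (cost 12), row4→col4 (cost 1), row5→col1 (cost 8)
total = 4 + 4 + 6 + 12 + 1 + 8 = 35

Minimum assignment cost: 35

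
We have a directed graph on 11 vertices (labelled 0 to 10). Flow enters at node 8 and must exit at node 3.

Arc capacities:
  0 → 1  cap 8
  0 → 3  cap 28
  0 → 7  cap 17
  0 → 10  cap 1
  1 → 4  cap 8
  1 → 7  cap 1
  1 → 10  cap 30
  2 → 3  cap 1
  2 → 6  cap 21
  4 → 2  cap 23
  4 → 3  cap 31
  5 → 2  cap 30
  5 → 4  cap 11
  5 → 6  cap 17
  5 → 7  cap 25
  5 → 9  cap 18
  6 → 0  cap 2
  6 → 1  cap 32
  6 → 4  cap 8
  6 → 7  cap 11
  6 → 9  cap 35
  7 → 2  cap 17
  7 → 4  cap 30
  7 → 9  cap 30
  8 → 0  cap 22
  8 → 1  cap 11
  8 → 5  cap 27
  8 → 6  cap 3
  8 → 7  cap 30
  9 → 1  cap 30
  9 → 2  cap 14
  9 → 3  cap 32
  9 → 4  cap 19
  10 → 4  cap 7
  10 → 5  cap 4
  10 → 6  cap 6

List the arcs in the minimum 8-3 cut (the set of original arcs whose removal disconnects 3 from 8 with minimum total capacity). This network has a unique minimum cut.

Min-cut arcs: {(2,3), (4,3), (6,0), (8,0), (9,3)} (total capacity 88)

augment #1: 8→0→3 push 22
augment #2: 8→1→4→3 push 8
augment #3: 8→5→2→3 push 1
augment #4: 8→5→4→3 push 11
augment #5: 8→5→9→3 push 15
augment #6: 8→6→0→3 push 2
augment #7: 8→6→4→3 push 1
augment #8: 8→7→4→3 push 11
augment #9: 8→7→9→3 push 17
max flow = 88; residual-reachable set from 8 gives S-side
cut edges (S→T): {(2,3), (4,3), (6,0), (8,0), (9,3)} total cap 88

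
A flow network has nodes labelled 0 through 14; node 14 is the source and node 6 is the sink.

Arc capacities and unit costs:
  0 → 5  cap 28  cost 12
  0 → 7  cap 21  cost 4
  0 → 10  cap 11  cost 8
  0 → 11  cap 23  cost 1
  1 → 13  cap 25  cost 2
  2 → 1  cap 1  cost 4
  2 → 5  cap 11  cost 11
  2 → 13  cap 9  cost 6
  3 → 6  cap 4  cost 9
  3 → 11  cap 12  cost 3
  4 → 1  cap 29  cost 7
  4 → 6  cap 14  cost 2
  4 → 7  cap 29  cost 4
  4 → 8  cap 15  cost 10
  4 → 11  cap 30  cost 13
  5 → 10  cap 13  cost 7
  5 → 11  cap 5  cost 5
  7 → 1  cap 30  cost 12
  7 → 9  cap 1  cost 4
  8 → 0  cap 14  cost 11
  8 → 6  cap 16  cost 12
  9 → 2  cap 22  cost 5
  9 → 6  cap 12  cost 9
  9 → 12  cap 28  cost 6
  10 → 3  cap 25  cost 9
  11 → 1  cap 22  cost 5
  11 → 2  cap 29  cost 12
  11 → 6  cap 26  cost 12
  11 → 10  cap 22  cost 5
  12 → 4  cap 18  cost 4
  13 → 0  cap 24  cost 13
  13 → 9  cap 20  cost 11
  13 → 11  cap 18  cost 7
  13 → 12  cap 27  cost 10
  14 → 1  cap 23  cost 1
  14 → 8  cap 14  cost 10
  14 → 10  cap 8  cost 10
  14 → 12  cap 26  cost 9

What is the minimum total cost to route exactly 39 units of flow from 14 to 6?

shortest-cost path #1: 14→12→4→6 push 14 @ unit cost 15 (adds 210)
shortest-cost path #2: 14→8→6 push 14 @ unit cost 22 (adds 308)
shortest-cost path #3: 14→1→13→11→6 push 11 @ unit cost 22 (adds 242)
total cost = 760

Minimum cost for 39 units: 760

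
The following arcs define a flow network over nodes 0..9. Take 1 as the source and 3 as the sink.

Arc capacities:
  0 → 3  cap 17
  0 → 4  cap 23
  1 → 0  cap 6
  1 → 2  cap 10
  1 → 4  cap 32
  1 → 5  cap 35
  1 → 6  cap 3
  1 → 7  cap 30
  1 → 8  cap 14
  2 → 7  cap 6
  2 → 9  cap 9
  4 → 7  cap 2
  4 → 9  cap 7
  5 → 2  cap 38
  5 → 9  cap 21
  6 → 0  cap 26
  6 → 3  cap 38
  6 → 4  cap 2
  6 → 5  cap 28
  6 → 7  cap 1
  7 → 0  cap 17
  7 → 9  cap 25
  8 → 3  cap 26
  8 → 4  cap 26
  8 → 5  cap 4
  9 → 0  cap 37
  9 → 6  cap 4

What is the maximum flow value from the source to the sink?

Maximum flow value: 38

augment #1: 1→0→3 bottleneck 6, total now 6
augment #2: 1→6→3 bottleneck 3, total now 9
augment #3: 1→8→3 bottleneck 14, total now 23
augment #4: 1→7→0→3 bottleneck 11, total now 34
augment #5: 1→2→9→6→3 bottleneck 4, total now 38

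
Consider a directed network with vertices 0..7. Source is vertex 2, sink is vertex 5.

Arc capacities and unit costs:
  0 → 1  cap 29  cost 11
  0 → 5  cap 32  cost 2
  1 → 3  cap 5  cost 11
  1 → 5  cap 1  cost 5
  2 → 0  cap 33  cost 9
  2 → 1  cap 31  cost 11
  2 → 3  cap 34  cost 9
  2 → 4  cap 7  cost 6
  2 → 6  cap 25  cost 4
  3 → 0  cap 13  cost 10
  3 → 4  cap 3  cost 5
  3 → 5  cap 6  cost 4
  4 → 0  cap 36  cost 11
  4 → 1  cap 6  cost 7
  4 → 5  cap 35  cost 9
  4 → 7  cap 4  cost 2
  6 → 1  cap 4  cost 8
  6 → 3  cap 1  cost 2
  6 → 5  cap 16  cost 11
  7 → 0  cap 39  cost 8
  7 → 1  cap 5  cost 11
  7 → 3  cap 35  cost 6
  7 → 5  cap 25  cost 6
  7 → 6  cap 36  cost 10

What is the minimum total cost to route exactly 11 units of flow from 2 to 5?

Minimum cost for 11 units: 120

shortest-cost path #1: 2→6→3→5 push 1 @ unit cost 10 (adds 10)
shortest-cost path #2: 2→0→5 push 10 @ unit cost 11 (adds 110)
total cost = 120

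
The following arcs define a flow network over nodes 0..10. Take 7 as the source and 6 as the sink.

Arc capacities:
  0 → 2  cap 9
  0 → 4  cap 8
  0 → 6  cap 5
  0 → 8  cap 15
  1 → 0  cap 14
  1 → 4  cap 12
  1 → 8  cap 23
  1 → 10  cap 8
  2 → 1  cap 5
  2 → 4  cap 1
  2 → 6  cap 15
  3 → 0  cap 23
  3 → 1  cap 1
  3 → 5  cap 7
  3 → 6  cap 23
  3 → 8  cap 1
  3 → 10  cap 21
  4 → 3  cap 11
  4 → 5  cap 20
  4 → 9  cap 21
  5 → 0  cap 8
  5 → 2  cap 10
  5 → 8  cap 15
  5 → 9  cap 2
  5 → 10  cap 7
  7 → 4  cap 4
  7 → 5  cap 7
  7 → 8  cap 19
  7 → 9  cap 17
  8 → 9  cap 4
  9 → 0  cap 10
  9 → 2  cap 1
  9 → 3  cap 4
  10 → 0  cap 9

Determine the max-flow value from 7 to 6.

Maximum flow value: 26

augment #1: 7→4→3→6 bottleneck 4, total now 4
augment #2: 7→5→0→6 bottleneck 5, total now 9
augment #3: 7→5→2→6 bottleneck 2, total now 11
augment #4: 7→9→2→6 bottleneck 1, total now 12
augment #5: 7→9→3→6 bottleneck 4, total now 16
augment #6: 7→9→0→2→6 bottleneck 9, total now 25
augment #7: 7→9→0→4→3→6 bottleneck 1, total now 26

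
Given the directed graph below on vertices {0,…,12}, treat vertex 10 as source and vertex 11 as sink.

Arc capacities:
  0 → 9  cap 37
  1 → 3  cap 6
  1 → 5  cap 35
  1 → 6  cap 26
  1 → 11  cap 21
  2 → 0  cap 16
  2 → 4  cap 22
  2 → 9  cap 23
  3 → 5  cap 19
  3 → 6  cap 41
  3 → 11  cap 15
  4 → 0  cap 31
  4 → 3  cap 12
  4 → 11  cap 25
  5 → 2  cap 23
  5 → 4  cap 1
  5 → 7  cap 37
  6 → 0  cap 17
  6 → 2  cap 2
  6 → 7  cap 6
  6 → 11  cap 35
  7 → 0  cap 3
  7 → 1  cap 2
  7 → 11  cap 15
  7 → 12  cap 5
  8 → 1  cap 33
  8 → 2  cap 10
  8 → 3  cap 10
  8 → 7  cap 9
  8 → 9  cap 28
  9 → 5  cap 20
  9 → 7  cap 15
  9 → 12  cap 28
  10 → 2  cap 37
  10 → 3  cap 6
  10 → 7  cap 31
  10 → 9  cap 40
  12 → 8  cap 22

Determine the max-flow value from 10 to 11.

Maximum flow value: 68

augment #1: 10→3→11 bottleneck 6, total now 6
augment #2: 10→7→11 bottleneck 15, total now 21
augment #3: 10→2→4→11 bottleneck 22, total now 43
augment #4: 10→7→1→11 bottleneck 2, total now 45
augment #5: 10→9→5→4→11 bottleneck 1, total now 46
augment #6: 10→7→12→8→1→11 bottleneck 5, total now 51
augment #7: 10→9→12→8→1→11 bottleneck 14, total now 65
augment #8: 10→9→12→8→3→11 bottleneck 3, total now 68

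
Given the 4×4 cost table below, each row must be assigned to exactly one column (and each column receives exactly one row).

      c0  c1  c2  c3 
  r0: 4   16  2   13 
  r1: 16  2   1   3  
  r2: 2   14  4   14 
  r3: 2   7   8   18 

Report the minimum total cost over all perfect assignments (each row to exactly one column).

optimal assignment: row0→col2 (cost 2), row1→col3 (cost 3), row2→col0 (cost 2), row3→col1 (cost 7)
total = 2 + 3 + 2 + 7 = 14

Minimum assignment cost: 14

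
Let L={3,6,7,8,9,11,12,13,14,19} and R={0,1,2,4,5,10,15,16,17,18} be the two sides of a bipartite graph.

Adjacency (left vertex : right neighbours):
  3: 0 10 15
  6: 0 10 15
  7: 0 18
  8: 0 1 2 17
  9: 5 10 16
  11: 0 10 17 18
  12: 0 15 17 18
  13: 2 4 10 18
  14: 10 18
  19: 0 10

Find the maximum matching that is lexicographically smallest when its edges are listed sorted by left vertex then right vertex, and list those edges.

Lex-smallest maximum matching: {(3,0), (6,10), (7,18), (8,1), (9,5), (11,17), (12,15), (13,2)}

|M| = 8 (so the lex-smallest maximum matching has 8 edges)
process left vertices in ascending order; for each, take the smallest-labelled available neighbour that still permits 8 edges overall, or leave it unmatched if none does
lex-smallest matching: {3-0, 6-10, 7-18, 8-1, 9-5, 11-17, 12-15, 13-2}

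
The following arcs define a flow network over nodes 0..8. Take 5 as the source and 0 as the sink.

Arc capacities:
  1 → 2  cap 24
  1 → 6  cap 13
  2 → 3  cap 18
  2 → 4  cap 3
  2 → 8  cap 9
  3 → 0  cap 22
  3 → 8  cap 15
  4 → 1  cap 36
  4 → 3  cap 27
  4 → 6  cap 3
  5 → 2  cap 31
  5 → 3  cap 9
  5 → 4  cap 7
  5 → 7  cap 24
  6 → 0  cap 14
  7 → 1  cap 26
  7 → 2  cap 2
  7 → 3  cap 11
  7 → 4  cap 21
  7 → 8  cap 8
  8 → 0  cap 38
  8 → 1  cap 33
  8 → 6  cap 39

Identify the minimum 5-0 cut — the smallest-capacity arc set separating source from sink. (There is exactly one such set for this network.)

Min-cut arcs: {(2,8), (3,0), (3,8), (6,0), (7,8)} (total capacity 68)

augment #1: 5→3→0 push 9
augment #2: 5→2→3→0 push 13
augment #3: 5→2→8→0 push 9
augment #4: 5→4→6→0 push 3
augment #5: 5→7→8→0 push 8
augment #6: 5→2→3→8→0 push 5
augment #7: 5→4→1→6→0 push 4
augment #8: 5→7→1→6→0 push 7
augment #9: 5→7→3→8→0 push 9
augment #10: 5→2→4→3→8→0 push 1
max flow = 68; residual-reachable set from 5 gives S-side
cut edges (S→T): {(2,8), (3,0), (3,8), (6,0), (7,8)} total cap 68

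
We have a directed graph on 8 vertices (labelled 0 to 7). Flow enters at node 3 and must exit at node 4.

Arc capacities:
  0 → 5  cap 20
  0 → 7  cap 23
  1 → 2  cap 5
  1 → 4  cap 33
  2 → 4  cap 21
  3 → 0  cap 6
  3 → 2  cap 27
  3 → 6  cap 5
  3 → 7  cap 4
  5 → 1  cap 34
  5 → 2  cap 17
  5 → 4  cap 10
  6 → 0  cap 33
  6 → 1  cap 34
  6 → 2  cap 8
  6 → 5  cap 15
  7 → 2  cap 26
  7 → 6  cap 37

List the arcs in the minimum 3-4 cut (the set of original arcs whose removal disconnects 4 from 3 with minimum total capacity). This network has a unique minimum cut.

Min-cut arcs: {(2,4), (3,0), (3,6), (3,7)} (total capacity 36)

augment #1: 3→2→4 push 21
augment #2: 3→0→5→4 push 6
augment #3: 3→6→1→4 push 5
augment #4: 3→7→6→1→4 push 4
max flow = 36; residual-reachable set from 3 gives S-side
cut edges (S→T): {(2,4), (3,0), (3,6), (3,7)} total cap 36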